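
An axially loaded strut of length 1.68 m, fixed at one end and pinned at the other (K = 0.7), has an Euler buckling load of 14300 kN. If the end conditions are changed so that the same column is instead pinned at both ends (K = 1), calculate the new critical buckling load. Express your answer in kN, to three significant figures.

P_cr ∝ 1/K², so P_cr,new = P_cr,old × (K_old/K_new)² = 14300 × (0.7/1)²
= 14300 × 0.4900 = 7010 kN

P_cr ≈ 7010 kN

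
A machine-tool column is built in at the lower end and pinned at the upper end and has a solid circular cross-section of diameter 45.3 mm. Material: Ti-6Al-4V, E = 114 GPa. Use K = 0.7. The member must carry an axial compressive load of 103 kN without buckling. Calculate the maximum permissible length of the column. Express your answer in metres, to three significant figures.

I = πd⁴/64 = π×45.3⁴/64 = 2.067×10^5 mm⁴
I = 2.067×10^-7 m⁴
At the buckling limit P_cr = P = 1.030×10^5 N
From P_cr = π²EI/(K·L)²:  L = (1/K)·√(π²EI/P_cr) = (1/0.7)·√(π²×1.14×10^11×2.067×10^-7/1.030×10^5)
L = 2.15 m

L_max ≈ 2.15 m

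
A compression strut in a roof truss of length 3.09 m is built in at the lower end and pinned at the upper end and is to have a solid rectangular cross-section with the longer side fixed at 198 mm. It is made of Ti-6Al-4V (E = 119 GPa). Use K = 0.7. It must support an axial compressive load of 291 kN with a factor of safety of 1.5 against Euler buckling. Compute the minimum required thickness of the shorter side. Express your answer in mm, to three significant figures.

Required P_cr = n·P = 1.5 × 291 = 436.5 kN
L_e = K·L = 0.7 × 3.09 = 2.163 m
Required I = P_cr·L_e²/(π²E) = 4.365×10^5 × 2.163² / (π² × 1.19×10^11) = 1.739×10^-6 m⁴
I_req = 1.739×10^6 mm⁴
Rectangle, weak axis: I_min = h·b³/12 with h = 198 mm fixed  ⇒  b = (12I/h)^(1/3) = 47.2 mm

b ≈ 47.2 mm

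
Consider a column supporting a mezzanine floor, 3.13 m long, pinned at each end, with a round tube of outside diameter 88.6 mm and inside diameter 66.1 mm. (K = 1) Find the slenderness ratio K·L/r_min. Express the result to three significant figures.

λ ≈ 113

d_o = 88.6 mm, d_i = 66.1 mm
I = π(d_o⁴ − d_i⁴)/64 = π(88.6⁴ − 66.10⁴)/64 = 2.088×10^6 mm⁴
A = 2.734×10^3 mm²;  r_min = √(I/A) = √(2.088×10^6/2.734×10^3) = 27.64 mm
L_e = K·L = 1 × 3.13 m = 3.130 m = 3130.0 mm
λ = L_e / r_min = 3130.0 / 27.64 = 113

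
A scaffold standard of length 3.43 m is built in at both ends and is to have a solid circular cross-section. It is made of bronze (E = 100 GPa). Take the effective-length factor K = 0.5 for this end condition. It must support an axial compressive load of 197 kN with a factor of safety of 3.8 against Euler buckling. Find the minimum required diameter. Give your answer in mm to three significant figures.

d ≈ 82.1 mm

Required P_cr = n·P = 3.8 × 197 = 748.6 kN
L_e = K·L = 0.5 × 3.43 = 1.715 m
Required I = P_cr·L_e²/(π²E) = 7.486×10^5 × 1.715² / (π² × 1.00×10^11) = 2.231×10^-6 m⁴
I_req = 2.231×10^6 mm⁴
Solid circle: I = πd⁴/64  ⇒  d = (64I/π)^(1/4) = (64×2.231×10^6/π)^(1/4) = 82.1 mm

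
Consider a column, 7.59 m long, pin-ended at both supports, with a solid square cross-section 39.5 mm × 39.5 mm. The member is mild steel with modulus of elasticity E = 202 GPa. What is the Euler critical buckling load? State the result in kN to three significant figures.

I = a⁴/12 = 39.5⁴/12 = 2.029×10^5 mm⁴
I = 2.029×10^5 mm⁴ = 2.029×10^-7 m⁴
Effective length L_e = K·L = 1 × 7.59 = 7.590 m
P_cr = π²EI / L_e² = π² × 202×10⁹ × 2.029×10^-7 / 7.590² = 7.021×10^3 N

P_cr ≈ 7.02 kN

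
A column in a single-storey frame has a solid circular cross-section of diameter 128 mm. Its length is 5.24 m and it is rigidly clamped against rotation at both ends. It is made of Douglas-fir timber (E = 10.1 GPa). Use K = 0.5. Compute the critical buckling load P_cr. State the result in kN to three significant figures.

I = πd⁴/64 = π×128⁴/64 = 1.318×10^7 mm⁴
I = 1.318×10^7 mm⁴ = 1.318×10^-5 m⁴
Effective length L_e = K·L = 0.5 × 5.24 = 2.620 m
P_cr = π²EI / L_e² = π² × 10.1×10⁹ × 1.318×10^-5 / 2.620² = 1.913×10^5 N

P_cr ≈ 191 kN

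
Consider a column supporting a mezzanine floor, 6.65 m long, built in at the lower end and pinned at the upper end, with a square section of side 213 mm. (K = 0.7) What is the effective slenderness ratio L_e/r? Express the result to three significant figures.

I = a⁴/12 = 213⁴/12 = 1.715×10^8 mm⁴
A = 4.537×10^4 mm²;  r_min = √(I/A) = √(1.715×10^8/4.537×10^4) = 61.49 mm
L_e = K·L = 0.7 × 6.65 m = 4.655 m = 4655.0 mm
λ = L_e / r_min = 4655.0 / 61.49 = 75.7

λ ≈ 75.7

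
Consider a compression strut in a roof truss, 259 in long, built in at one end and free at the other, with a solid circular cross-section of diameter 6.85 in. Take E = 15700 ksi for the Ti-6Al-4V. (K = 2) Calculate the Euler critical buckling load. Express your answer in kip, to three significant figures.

P_cr ≈ 62.4 kip

I = πd⁴/64 = π×6.85⁴/64 = 108.1 in⁴
Effective length L_e = K·L = 2 × 259 = 518.0 in
P_cr = π²EI / L_e² = π² × 15700×10³ × 108.1 / 518.0² = 6.241×10^4 lb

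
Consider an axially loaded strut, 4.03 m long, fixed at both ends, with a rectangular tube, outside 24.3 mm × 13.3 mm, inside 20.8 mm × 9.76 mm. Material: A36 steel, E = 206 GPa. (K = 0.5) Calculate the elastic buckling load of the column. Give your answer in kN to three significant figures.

Weak-axis I_min = (h_o·b_o³ − h_i·b_i³)/12 with b_o = 13.3, b_i = 9.760 mm (shorter outer/inner sides).
I_min = (24.3×13.3³ − 20.80×9.760³)/12 = 3.153×10^3 mm⁴
I = 3.153×10^3 mm⁴ = 3.153×10^-9 m⁴
Effective length L_e = K·L = 0.5 × 4.03 = 2.015 m
P_cr = π²EI / L_e² = π² × 206×10⁹ × 3.153×10^-9 / 2.015² = 1.579×10^3 N

P_cr ≈ 1.58 kN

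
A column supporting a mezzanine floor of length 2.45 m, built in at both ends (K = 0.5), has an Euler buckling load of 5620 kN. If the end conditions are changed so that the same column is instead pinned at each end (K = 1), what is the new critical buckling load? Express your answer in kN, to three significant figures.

P_cr ∝ 1/K², so P_cr,new = P_cr,old × (K_old/K_new)² = 5620 × (0.5/1)²
= 5620 × 0.2500 = 1400 kN

P_cr ≈ 1400 kN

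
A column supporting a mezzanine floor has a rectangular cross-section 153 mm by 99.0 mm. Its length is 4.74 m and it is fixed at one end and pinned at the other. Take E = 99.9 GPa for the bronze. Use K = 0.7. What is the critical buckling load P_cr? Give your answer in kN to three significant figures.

P_cr ≈ 1110 kN

Buckling occurs about the weak axis: I_min = h·b³/12 with b = 99.0 mm (the shorter side).
I_min = 153×99.0³/12 = 1.237×10^7 mm⁴
I = 1.237×10^7 mm⁴ = 1.237×10^-5 m⁴
Effective length L_e = K·L = 0.7 × 4.74 = 3.318 m
P_cr = π²EI / L_e² = π² × 99.9×10⁹ × 1.237×10^-5 / 3.318² = 1.108×10^6 N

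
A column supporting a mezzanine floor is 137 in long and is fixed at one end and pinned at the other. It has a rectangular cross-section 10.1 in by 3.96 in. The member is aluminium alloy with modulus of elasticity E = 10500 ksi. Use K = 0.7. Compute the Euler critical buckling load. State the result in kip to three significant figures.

Buckling occurs about the weak axis: I_min = h·b³/12 with b = 3.96 in (the shorter side).
I_min = 10.1×3.96³/12 = 52.27 in⁴
Effective length L_e = K·L = 0.7 × 137 = 95.90 in
P_cr = π²EI / L_e² = π² × 10500×10³ × 52.27 / 95.90² = 5.889×10^5 lb

P_cr ≈ 589 kip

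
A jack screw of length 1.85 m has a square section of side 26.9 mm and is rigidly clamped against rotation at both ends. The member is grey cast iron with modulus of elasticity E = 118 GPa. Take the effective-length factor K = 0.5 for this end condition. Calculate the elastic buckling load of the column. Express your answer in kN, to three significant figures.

I = a⁴/12 = 26.9⁴/12 = 4.363×10^4 mm⁴
I = 4.363×10^4 mm⁴ = 4.363×10^-8 m⁴
Effective length L_e = K·L = 0.5 × 1.85 = 0.9250 m
P_cr = π²EI / L_e² = π² × 118×10⁹ × 4.363×10^-8 / 0.9250² = 5.939×10^4 N

P_cr ≈ 59.4 kN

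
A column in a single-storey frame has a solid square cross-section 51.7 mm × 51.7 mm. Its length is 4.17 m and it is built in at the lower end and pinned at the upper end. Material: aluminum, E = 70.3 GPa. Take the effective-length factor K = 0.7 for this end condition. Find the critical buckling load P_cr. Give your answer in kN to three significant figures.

P_cr ≈ 48.5 kN

I = a⁴/12 = 51.7⁴/12 = 5.954×10^5 mm⁴
I = 5.954×10^5 mm⁴ = 5.954×10^-7 m⁴
Effective length L_e = K·L = 0.7 × 4.17 = 2.919 m
P_cr = π²EI / L_e² = π² × 70.3×10⁹ × 5.954×10^-7 / 2.919² = 4.848×10^4 N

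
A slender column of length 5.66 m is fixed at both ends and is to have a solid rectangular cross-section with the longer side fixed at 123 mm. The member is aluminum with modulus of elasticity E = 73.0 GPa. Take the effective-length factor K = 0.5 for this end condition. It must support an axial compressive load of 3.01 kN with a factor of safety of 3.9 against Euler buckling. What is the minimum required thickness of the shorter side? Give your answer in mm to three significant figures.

Required P_cr = n·P = 3.9 × 3.01 = 11.74 kN
L_e = K·L = 0.5 × 5.66 = 2.830 m
Required I = P_cr·L_e²/(π²E) = 1.174×10^4 × 2.830² / (π² × 7.30×10^10) = 1.305×10^-7 m⁴
I_req = 1.305×10^5 mm⁴
Rectangle, weak axis: I_min = h·b³/12 with h = 123 mm fixed  ⇒  b = (12I/h)^(1/3) = 23.3 mm

b ≈ 23.3 mm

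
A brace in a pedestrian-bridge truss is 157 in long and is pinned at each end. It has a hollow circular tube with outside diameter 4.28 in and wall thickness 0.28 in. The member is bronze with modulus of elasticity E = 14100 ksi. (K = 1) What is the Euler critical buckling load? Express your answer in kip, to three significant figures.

Inner diameter d_i = 4.28 − 2×0.28 = 3.720 in
I = π(d_o⁴ − d_i⁴)/64 = π(4.28⁴ − 3.720⁴)/64 = 7.072 in⁴
Effective length L_e = K·L = 1 × 157 = 157.0 in
P_cr = π²EI / L_e² = π² × 14100×10³ × 7.072 / 157.0² = 3.992×10^4 lb

P_cr ≈ 39.9 kip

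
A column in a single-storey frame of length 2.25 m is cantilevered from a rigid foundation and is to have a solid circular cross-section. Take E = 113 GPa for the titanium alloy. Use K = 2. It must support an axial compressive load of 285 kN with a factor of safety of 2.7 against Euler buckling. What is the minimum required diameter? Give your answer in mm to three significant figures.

d ≈ 130 mm

Required P_cr = n·P = 2.7 × 285 = 769.5 kN
L_e = K·L = 2 × 2.25 = 4.500 m
Required I = P_cr·L_e²/(π²E) = 7.695×10^5 × 4.500² / (π² × 1.13×10^11) = 1.397×10^-5 m⁴
I_req = 1.397×10^7 mm⁴
Solid circle: I = πd⁴/64  ⇒  d = (64I/π)^(1/4) = (64×1.397×10^7/π)^(1/4) = 130 mm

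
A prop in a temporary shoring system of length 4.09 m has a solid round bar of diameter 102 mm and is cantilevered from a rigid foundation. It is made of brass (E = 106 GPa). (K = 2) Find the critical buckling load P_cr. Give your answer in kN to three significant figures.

P_cr ≈ 83.1 kN

I = πd⁴/64 = π×102⁴/64 = 5.313×10^6 mm⁴
I = 5.313×10^6 mm⁴ = 5.313×10^-6 m⁴
Effective length L_e = K·L = 2 × 4.09 = 8.180 m
P_cr = π²EI / L_e² = π² × 106×10⁹ × 5.313×10^-6 / 8.180² = 8.307×10^4 N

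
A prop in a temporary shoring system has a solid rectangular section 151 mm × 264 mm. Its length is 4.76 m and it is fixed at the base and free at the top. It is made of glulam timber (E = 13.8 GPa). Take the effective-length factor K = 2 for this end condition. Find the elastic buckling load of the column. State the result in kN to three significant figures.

Buckling occurs about the weak axis: I_min = h·b³/12 with b = 151 mm (the shorter side).
I_min = 264×151³/12 = 7.574×10^7 mm⁴
I = 7.574×10^7 mm⁴ = 7.574×10^-5 m⁴
Effective length L_e = K·L = 2 × 4.76 = 9.520 m
P_cr = π²EI / L_e² = π² × 13.8×10⁹ × 7.574×10^-5 / 9.520² = 1.138×10^5 N

P_cr ≈ 114 kN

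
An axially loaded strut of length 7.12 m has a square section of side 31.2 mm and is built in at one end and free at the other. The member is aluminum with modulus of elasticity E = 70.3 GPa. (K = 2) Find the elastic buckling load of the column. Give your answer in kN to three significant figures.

I = a⁴/12 = 31.2⁴/12 = 7.897×10^4 mm⁴
I = 7.897×10^4 mm⁴ = 7.897×10^-8 m⁴
Effective length L_e = K·L = 2 × 7.12 = 14.24 m
P_cr = π²EI / L_e² = π² × 70.3×10⁹ × 7.897×10^-8 / 14.24² = 270.2 N

P_cr ≈ 0.270 kN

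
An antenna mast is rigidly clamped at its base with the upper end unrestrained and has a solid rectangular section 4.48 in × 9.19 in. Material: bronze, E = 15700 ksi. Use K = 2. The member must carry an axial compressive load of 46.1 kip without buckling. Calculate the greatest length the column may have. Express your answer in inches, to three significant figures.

Buckling occurs about the weak axis: I_min = h·b³/12 with b = 4.48 in (the shorter side).
I_min = 9.19×4.48³/12 = 68.86 in⁴
At the buckling limit P_cr = P = 4.610×10^4 lb
From P_cr = π²EI/(K·L)²:  L = (1/K)·√(π²EI/P_cr) = (1/2)·√(π²×1.57×10^7×68.86/4.610×10^4)
L = 241 in

L_max ≈ 241 in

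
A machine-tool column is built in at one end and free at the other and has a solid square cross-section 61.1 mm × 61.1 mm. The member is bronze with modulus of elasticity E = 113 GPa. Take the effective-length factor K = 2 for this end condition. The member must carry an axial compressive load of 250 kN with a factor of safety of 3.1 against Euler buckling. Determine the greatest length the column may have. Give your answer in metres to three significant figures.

I = a⁴/12 = 61.1⁴/12 = 1.161×10^6 mm⁴
I = 1.161×10^-6 m⁴
Required critical load P_cr = n·P = 3.1 × 250 = 775.0 kN = 7.750×10^5 N
From P_cr = π²EI/(K·L)²:  L = (1/K)·√(π²EI/P_cr) = (1/2)·√(π²×1.13×10^11×1.161×10^-6/7.750×10^5)
L = 0.646 m

L_max ≈ 0.646 m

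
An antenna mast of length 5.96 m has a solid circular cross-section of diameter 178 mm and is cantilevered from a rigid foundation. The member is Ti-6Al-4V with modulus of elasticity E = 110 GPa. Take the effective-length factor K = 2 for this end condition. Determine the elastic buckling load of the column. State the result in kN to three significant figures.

I = πd⁴/64 = π×178⁴/64 = 4.928×10^7 mm⁴
I = 4.928×10^7 mm⁴ = 4.928×10^-5 m⁴
Effective length L_e = K·L = 2 × 5.96 = 11.92 m
P_cr = π²EI / L_e² = π² × 110×10⁹ × 4.928×10^-5 / 11.92² = 3.765×10^5 N

P_cr ≈ 377 kN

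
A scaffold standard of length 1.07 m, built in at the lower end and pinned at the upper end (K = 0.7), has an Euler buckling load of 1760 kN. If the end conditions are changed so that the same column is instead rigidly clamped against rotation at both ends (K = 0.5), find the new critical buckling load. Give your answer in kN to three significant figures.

P_cr ≈ 3450 kN

P_cr ∝ 1/K², so P_cr,new = P_cr,old × (K_old/K_new)² = 1760 × (0.7/0.5)²
= 1760 × 1.960 = 3450 kN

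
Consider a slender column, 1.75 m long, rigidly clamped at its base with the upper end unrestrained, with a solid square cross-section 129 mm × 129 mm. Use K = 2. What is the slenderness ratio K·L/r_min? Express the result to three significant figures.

I = a⁴/12 = 129⁴/12 = 2.308×10^7 mm⁴
A = 1.664×10^4 mm²;  r_min = √(I/A) = √(2.308×10^7/1.664×10^4) = 37.24 mm
L_e = K·L = 2 × 1.75 m = 3.500 m = 3500.0 mm
λ = L_e / r_min = 3500.0 / 37.24 = 94.0

λ ≈ 94.0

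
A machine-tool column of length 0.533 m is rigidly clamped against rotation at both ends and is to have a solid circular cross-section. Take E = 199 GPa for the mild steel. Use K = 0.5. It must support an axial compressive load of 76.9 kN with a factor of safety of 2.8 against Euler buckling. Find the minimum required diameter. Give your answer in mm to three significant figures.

d ≈ 20.0 mm

Required P_cr = n·P = 2.8 × 76.9 = 215.3 kN
L_e = K·L = 0.5 × 0.533 = 0.2665 m
Required I = P_cr·L_e²/(π²E) = 2.153×10^5 × 0.2665² / (π² × 1.99×10^11) = 7.786×10^-9 m⁴
I_req = 7.786×10^3 mm⁴
Solid circle: I = πd⁴/64  ⇒  d = (64I/π)^(1/4) = (64×7.786×10^3/π)^(1/4) = 20.0 mm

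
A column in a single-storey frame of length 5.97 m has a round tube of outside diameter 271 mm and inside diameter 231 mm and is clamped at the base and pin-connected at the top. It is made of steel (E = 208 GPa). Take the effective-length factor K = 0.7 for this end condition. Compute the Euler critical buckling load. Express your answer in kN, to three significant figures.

d_o = 271 mm, d_i = 231 mm
I = π(d_o⁴ − d_i⁴)/64 = π(271⁴ − 231.0⁴)/64 = 1.250×10^8 mm⁴
I = 1.250×10^8 mm⁴ = 1.250×10^-4 m⁴
Effective length L_e = K·L = 0.7 × 5.97 = 4.179 m
P_cr = π²EI / L_e² = π² × 208×10⁹ × 1.250×10^-4 / 4.179² = 1.469×10^7 N

P_cr ≈ 14700 kN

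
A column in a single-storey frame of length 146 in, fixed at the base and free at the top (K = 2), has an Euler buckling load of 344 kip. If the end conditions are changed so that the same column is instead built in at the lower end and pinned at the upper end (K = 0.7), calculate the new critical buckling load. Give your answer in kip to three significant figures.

P_cr ∝ 1/K², so P_cr,new = P_cr,old × (K_old/K_new)² = 344 × (2/0.7)²
= 344 × 8.163 = 2810 kip

P_cr ≈ 2810 kip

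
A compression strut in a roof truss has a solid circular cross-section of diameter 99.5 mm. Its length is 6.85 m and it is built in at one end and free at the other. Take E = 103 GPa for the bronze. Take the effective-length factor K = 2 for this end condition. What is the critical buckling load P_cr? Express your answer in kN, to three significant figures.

P_cr ≈ 26.1 kN

I = πd⁴/64 = π×99.5⁴/64 = 4.811×10^6 mm⁴
I = 4.811×10^6 mm⁴ = 4.811×10^-6 m⁴
Effective length L_e = K·L = 2 × 6.85 = 13.70 m
P_cr = π²EI / L_e² = π² × 103×10⁹ × 4.811×10^-6 / 13.70² = 2.606×10^4 N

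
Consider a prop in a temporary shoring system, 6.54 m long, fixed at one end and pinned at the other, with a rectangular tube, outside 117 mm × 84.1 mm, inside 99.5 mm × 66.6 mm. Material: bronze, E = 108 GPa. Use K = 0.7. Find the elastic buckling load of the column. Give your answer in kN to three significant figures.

P_cr ≈ 170 kN

Weak-axis I_min = (h_o·b_o³ − h_i·b_i³)/12 with b_o = 84.1, b_i = 66.60 mm (shorter outer/inner sides).
I_min = (117×84.1³ − 99.50×66.60³)/12 = 3.350×10^6 mm⁴
I = 3.350×10^6 mm⁴ = 3.350×10^-6 m⁴
Effective length L_e = K·L = 0.7 × 6.54 = 4.578 m
P_cr = π²EI / L_e² = π² × 108×10⁹ × 3.350×10^-6 / 4.578² = 1.704×10^5 N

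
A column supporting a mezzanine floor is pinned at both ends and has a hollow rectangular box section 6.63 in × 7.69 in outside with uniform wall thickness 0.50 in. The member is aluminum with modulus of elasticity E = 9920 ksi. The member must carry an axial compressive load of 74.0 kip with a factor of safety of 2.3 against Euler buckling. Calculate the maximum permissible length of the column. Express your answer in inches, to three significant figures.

L_max ≈ 224 in

Inner dimensions: h_i = 7.69 − 2×0.50 = 6.690 in, b_i = 6.63 − 2×0.50 = 5.630 in
Weak-axis I_min = (h_o·b_o³ − h_i·b_i³)/12 with b_o = 6.63, b_i = 5.630 in (shorter outer/inner sides).
I_min = (7.69×6.63³ − 6.690×5.630³)/12 = 87.27 in⁴
Required critical load P_cr = n·P = 2.3 × 74.0 = 170.2 kip = 1.702×10^5 lb
From P_cr = π²EI/(K·L)²:  L = (1/K)·√(π²EI/P_cr) = (1/1)·√(π²×9.92×10^6×87.27/1.702×10^5)
L = 224 in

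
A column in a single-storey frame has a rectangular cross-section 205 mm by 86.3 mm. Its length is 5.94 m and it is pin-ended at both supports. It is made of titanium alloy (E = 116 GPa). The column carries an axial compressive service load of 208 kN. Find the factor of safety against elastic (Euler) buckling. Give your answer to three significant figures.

n ≈ 1.71

Buckling occurs about the weak axis: I_min = h·b³/12 with b = 86.3 mm (the shorter side).
I_min = 205×86.3³/12 = 1.098×10^7 mm⁴
I = 1.098×10^7 mm⁴ = 1.098×10^-5 m⁴
Effective length L_e = K·L = 1 × 5.94 = 5.940 m
P_cr = π²EI / L_e² = π² × 116×10⁹ × 1.098×10^-5 / 5.940² = 3.563×10^5 N
Factor of safety n = P_cr / P = 356.28 / 208 = 1.71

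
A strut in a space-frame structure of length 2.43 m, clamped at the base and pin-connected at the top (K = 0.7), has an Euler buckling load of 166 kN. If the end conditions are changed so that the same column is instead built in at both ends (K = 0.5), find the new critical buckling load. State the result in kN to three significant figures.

P_cr ≈ 325 kN

P_cr ∝ 1/K², so P_cr,new = P_cr,old × (K_old/K_new)² = 166 × (0.7/0.5)²
= 166 × 1.960 = 325 kN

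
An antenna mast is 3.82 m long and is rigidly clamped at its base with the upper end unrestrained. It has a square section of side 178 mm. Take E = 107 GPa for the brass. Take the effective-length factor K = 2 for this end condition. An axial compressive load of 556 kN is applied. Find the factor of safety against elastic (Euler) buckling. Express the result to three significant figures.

I = a⁴/12 = 178⁴/12 = 8.366×10^7 mm⁴
I = 8.366×10^7 mm⁴ = 8.366×10^-5 m⁴
Effective length L_e = K·L = 2 × 3.82 = 7.640 m
P_cr = π²EI / L_e² = π² × 107×10⁹ × 8.366×10^-5 / 7.640² = 1.514×10^6 N
Factor of safety n = P_cr / P = 1513.5 / 556 = 2.72

n ≈ 2.72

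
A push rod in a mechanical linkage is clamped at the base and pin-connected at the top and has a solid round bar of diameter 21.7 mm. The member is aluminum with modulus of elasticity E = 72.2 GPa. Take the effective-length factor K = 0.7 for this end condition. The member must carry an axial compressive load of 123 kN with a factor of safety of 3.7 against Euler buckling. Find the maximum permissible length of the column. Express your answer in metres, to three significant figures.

I = πd⁴/64 = π×21.7⁴/64 = 1.088×10^4 mm⁴
I = 1.088×10^-8 m⁴
Required critical load P_cr = n·P = 3.7 × 123 = 455.1 kN = 4.551×10^5 N
From P_cr = π²EI/(K·L)²:  L = (1/K)·√(π²EI/P_cr) = (1/0.7)·√(π²×7.22×10^10×1.088×10^-8/4.551×10^5)
L = 0.186 m

L_max ≈ 0.186 m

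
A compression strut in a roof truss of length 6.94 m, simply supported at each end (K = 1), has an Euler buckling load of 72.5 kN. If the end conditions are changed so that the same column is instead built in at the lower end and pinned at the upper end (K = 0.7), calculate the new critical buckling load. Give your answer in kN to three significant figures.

P_cr ∝ 1/K², so P_cr,new = P_cr,old × (K_old/K_new)² = 72.5 × (1/0.7)²
= 72.5 × 2.041 = 148 kN

P_cr ≈ 148 kN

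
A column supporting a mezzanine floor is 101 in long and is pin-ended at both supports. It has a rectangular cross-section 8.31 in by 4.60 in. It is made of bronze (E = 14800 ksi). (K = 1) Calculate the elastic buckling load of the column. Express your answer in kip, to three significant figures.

P_cr ≈ 965 kip

Buckling occurs about the weak axis: I_min = h·b³/12 with b = 4.60 in (the shorter side).
I_min = 8.31×4.60³/12 = 67.41 in⁴
Effective length L_e = K·L = 1 × 101 = 101.0 in
P_cr = π²EI / L_e² = π² × 14800×10³ × 67.41 / 101.0² = 9.652×10^5 lb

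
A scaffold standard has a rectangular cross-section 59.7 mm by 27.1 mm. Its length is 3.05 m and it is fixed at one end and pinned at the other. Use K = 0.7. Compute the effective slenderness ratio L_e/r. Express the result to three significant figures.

λ ≈ 273

For a rectangle r_min = b/√12 = 27.1/√12 = 7.823 mm
L_e = K·L = 0.7 × 3.05 m = 2.135 m = 2135.0 mm
λ = L_e / r_min = 2135.0 / 7.823 = 273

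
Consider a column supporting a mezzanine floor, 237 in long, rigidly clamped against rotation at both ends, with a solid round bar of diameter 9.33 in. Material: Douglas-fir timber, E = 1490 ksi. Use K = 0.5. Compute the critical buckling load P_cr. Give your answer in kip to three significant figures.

P_cr ≈ 390 kip

I = πd⁴/64 = π×9.33⁴/64 = 372.0 in⁴
Effective length L_e = K·L = 0.5 × 237 = 118.5 in
P_cr = π²EI / L_e² = π² × 1490×10³ × 372.0 / 118.5² = 3.895×10^5 lb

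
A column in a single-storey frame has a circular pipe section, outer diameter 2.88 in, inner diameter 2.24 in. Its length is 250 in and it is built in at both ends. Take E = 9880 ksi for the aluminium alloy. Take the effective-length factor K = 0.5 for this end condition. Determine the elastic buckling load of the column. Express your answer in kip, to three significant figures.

P_cr ≈ 13.4 kip

d_o = 2.88 in, d_i = 2.24 in
I = π(d_o⁴ − d_i⁴)/64 = π(2.88⁴ − 2.240⁴)/64 = 2.141 in⁴
Effective length L_e = K·L = 0.5 × 250 = 125.0 in
P_cr = π²EI / L_e² = π² × 9880×10³ × 2.141 / 125.0² = 1.336×10^4 lb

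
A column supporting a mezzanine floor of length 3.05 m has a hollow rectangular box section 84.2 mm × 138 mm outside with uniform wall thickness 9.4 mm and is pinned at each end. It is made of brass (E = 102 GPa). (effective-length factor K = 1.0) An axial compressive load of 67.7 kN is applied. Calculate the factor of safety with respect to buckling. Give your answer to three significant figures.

Inner dimensions: h_i = 138 − 2×9.4 = 119.2 mm, b_i = 84.2 − 2×9.4 = 65.40 mm
Weak-axis I_min = (h_o·b_o³ − h_i·b_i³)/12 with b_o = 84.2, b_i = 65.40 mm (shorter outer/inner sides).
I_min = (138×84.2³ − 119.2×65.40³)/12 = 4.086×10^6 mm⁴
I = 4.086×10^6 mm⁴ = 4.086×10^-6 m⁴
Effective length L_e = K·L = 1 × 3.05 = 3.050 m
P_cr = π²EI / L_e² = π² × 102×10⁹ × 4.086×10^-6 / 3.050² = 4.422×10^5 N
Factor of safety n = P_cr / P = 442.21 / 67.7 = 6.53

n ≈ 6.53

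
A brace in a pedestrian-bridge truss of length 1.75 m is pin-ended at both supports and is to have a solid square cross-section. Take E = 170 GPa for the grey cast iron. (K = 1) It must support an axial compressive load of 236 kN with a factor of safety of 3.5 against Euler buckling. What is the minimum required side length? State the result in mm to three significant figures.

Required P_cr = n·P = 3.5 × 236 = 826.0 kN
L_e = K·L = 1 × 1.75 = 1.750 m
Required I = P_cr·L_e²/(π²E) = 8.260×10^5 × 1.750² / (π² × 1.70×10^11) = 1.508×10^-6 m⁴
I_req = 1.508×10^6 mm⁴
Solid square: I = a⁴/12  ⇒  a = (12I)^(1/4) = (12×1.508×10^6)^(1/4) = 65.2 mm

a ≈ 65.2 mm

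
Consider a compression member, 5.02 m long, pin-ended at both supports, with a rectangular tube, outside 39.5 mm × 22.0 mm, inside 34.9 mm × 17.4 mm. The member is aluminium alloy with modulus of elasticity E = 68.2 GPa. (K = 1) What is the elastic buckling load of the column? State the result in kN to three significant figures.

P_cr ≈ 0.527 kN

Weak-axis I_min = (h_o·b_o³ − h_i·b_i³)/12 with b_o = 22.0, b_i = 17.40 mm (shorter outer/inner sides).
I_min = (39.5×22.0³ − 34.90×17.40³)/12 = 1.973×10^4 mm⁴
I = 1.973×10^4 mm⁴ = 1.973×10^-8 m⁴
Effective length L_e = K·L = 1 × 5.02 = 5.020 m
P_cr = π²EI / L_e² = π² × 68.2×10⁹ × 1.973×10^-8 / 5.020² = 527.0 N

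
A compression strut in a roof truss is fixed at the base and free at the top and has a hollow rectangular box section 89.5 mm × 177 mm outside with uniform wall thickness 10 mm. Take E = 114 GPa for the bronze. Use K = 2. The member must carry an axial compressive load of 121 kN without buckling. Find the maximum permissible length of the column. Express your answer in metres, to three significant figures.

L_max ≈ 3.79 m

Inner dimensions: h_i = 177 − 2×10 = 157.0 mm, b_i = 89.5 − 2×10 = 69.50 mm
Weak-axis I_min = (h_o·b_o³ − h_i·b_i³)/12 with b_o = 89.5, b_i = 69.50 mm (shorter outer/inner sides).
I_min = (177×89.5³ − 157.0×69.50³)/12 = 6.182×10^6 mm⁴
I = 6.182×10^-6 m⁴
At the buckling limit P_cr = P = 1.210×10^5 N
From P_cr = π²EI/(K·L)²:  L = (1/K)·√(π²EI/P_cr) = (1/2)·√(π²×1.14×10^11×6.182×10^-6/1.210×10^5)
L = 3.79 m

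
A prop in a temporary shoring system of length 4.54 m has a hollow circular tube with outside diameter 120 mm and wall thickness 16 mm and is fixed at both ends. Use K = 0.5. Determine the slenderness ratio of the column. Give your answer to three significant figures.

Inner diameter d_i = 120 − 2×16 = 88.00 mm
I = π(d_o⁴ − d_i⁴)/64 = π(120⁴ − 88.00⁴)/64 = 7.235×10^6 mm⁴
A = 5.228×10^3 mm²;  r_min = √(I/A) = √(7.235×10^6/5.228×10^3) = 37.20 mm
L_e = K·L = 0.5 × 4.54 m = 2.270 m = 2270.0 mm
λ = L_e / r_min = 2270.0 / 37.20 = 61.0

λ ≈ 61.0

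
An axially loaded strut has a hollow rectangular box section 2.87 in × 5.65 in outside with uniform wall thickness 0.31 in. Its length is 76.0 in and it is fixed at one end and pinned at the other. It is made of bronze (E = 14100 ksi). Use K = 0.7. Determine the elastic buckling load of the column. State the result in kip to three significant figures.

Inner dimensions: h_i = 5.65 − 2×0.31 = 5.030 in, b_i = 2.87 − 2×0.31 = 2.250 in
Weak-axis I_min = (h_o·b_o³ − h_i·b_i³)/12 with b_o = 2.87, b_i = 2.250 in (shorter outer/inner sides).
I_min = (5.65×2.87³ − 5.030×2.250³)/12 = 6.356 in⁴
Effective length L_e = K·L = 0.7 × 76.0 = 53.20 in
P_cr = π²EI / L_e² = π² × 14100×10³ × 6.356 / 53.20² = 3.125×10^5 lb

P_cr ≈ 313 kip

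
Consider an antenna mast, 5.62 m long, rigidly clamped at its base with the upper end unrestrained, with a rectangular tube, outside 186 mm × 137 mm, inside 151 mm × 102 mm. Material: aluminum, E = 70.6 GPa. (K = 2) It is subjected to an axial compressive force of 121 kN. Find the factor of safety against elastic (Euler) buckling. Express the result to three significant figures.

n ≈ 1.21

Weak-axis I_min = (h_o·b_o³ − h_i·b_i³)/12 with b_o = 137, b_i = 102.0 mm (shorter outer/inner sides).
I_min = (186×137³ − 151.0×102.0³)/12 = 2.650×10^7 mm⁴
I = 2.650×10^7 mm⁴ = 2.650×10^-5 m⁴
Effective length L_e = K·L = 2 × 5.62 = 11.24 m
P_cr = π²EI / L_e² = π² × 70.6×10⁹ × 2.650×10^-5 / 11.24² = 1.462×10^5 N
Factor of safety n = P_cr / P = 146.17 / 121 = 1.21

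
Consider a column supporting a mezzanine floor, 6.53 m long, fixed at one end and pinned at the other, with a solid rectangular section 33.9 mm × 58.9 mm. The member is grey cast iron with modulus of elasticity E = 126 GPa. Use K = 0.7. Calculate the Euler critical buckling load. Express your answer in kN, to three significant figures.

P_cr ≈ 11.4 kN

Buckling occurs about the weak axis: I_min = h·b³/12 with b = 33.9 mm (the shorter side).
I_min = 58.9×33.9³/12 = 1.912×10^5 mm⁴
I = 1.912×10^5 mm⁴ = 1.912×10^-7 m⁴
Effective length L_e = K·L = 0.7 × 6.53 = 4.571 m
P_cr = π²EI / L_e² = π² × 126×10⁹ × 1.912×10^-7 / 4.571² = 1.138×10^4 N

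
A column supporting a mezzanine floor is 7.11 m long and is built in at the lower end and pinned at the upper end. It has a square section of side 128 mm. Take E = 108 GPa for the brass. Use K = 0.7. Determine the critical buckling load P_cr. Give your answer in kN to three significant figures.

I = a⁴/12 = 128⁴/12 = 2.237×10^7 mm⁴
I = 2.237×10^7 mm⁴ = 2.237×10^-5 m⁴
Effective length L_e = K·L = 0.7 × 7.11 = 4.977 m
P_cr = π²EI / L_e² = π² × 108×10⁹ × 2.237×10^-5 / 4.977² = 9.626×10^5 N

P_cr ≈ 963 kN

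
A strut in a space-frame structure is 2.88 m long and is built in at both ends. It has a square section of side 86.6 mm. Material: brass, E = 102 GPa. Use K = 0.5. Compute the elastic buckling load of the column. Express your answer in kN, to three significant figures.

I = a⁴/12 = 86.6⁴/12 = 4.687×10^6 mm⁴
I = 4.687×10^6 mm⁴ = 4.687×10^-6 m⁴
Effective length L_e = K·L = 0.5 × 2.88 = 1.440 m
P_cr = π²EI / L_e² = π² × 102×10⁹ × 4.687×10^-6 / 1.440² = 2.275×10^6 N

P_cr ≈ 2280 kN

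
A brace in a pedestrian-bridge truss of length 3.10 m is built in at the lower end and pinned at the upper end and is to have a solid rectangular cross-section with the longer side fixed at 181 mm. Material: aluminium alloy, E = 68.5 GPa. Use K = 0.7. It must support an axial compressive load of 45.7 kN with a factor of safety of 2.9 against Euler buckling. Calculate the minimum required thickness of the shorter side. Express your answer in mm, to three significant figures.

Required P_cr = n·P = 2.9 × 45.7 = 132.5 kN
L_e = K·L = 0.7 × 3.10 = 2.170 m
Required I = P_cr·L_e²/(π²E) = 1.325×10^5 × 2.170² / (π² × 6.85×10^10) = 9.231×10^-7 m⁴
I_req = 9.231×10^5 mm⁴
Rectangle, weak axis: I_min = h·b³/12 with h = 181 mm fixed  ⇒  b = (12I/h)^(1/3) = 39.4 mm

b ≈ 39.4 mm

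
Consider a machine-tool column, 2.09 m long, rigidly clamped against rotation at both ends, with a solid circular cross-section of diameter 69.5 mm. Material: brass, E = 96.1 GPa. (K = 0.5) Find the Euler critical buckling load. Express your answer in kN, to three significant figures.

P_cr ≈ 995 kN

I = πd⁴/64 = π×69.5⁴/64 = 1.145×10^6 mm⁴
I = 1.145×10^6 mm⁴ = 1.145×10^-6 m⁴
Effective length L_e = K·L = 0.5 × 2.09 = 1.045 m
P_cr = π²EI / L_e² = π² × 96.1×10⁹ × 1.145×10^-6 / 1.045² = 9.947×10^5 N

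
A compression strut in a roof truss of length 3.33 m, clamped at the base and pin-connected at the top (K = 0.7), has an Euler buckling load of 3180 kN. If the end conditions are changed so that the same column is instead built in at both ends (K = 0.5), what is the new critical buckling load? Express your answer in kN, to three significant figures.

P_cr ∝ 1/K², so P_cr,new = P_cr,old × (K_old/K_new)² = 3180 × (0.7/0.5)²
= 3180 × 1.960 = 6230 kN

P_cr ≈ 6230 kN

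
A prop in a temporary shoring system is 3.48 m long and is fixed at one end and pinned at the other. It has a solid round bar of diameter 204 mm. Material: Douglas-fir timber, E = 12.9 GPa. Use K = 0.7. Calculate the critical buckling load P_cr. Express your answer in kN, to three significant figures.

I = πd⁴/64 = π×204⁴/64 = 8.501×10^7 mm⁴
I = 8.501×10^7 mm⁴ = 8.501×10^-5 m⁴
Effective length L_e = K·L = 0.7 × 3.48 = 2.436 m
P_cr = π²EI / L_e² = π² × 12.9×10⁹ × 8.501×10^-5 / 2.436² = 1.824×10^6 N

P_cr ≈ 1820 kN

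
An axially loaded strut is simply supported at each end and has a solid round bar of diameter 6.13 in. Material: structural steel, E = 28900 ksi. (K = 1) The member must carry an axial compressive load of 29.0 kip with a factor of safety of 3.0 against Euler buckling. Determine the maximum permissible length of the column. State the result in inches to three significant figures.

I = πd⁴/64 = π×6.13⁴/64 = 69.31 in⁴
Required critical load P_cr = n·P = 3.0 × 29.0 = 87.00 kip = 8.700×10^4 lb
From P_cr = π²EI/(K·L)²:  L = (1/K)·√(π²EI/P_cr) = (1/1)·√(π²×2.89×10^7×69.31/8.700×10^4)
L = 477 in

L_max ≈ 477 in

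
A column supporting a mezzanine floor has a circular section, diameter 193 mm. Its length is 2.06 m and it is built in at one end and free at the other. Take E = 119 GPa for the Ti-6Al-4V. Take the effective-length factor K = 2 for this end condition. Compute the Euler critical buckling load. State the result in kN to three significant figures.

P_cr ≈ 4710 kN

I = πd⁴/64 = π×193⁴/64 = 6.811×10^7 mm⁴
I = 6.811×10^7 mm⁴ = 6.811×10^-5 m⁴
Effective length L_e = K·L = 2 × 2.06 = 4.120 m
P_cr = π²EI / L_e² = π² × 119×10⁹ × 6.811×10^-5 / 4.120² = 4.713×10^6 N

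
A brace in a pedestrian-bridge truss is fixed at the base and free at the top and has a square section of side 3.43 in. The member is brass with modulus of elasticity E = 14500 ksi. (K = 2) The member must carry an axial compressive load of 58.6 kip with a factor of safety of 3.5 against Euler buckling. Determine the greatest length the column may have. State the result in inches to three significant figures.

I = a⁴/12 = 3.43⁴/12 = 11.53 in⁴
Required critical load P_cr = n·P = 3.5 × 58.6 = 205.1 kip = 2.051×10^5 lb
From P_cr = π²EI/(K·L)²:  L = (1/K)·√(π²EI/P_cr) = (1/2)·√(π²×1.45×10^7×11.53/2.051×10^5)
L = 44.9 in

L_max ≈ 44.9 in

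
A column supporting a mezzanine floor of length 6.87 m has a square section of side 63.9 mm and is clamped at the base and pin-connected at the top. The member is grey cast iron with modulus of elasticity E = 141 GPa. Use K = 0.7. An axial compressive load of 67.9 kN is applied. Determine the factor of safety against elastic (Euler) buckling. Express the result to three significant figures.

n ≈ 1.23

I = a⁴/12 = 63.9⁴/12 = 1.389×10^6 mm⁴
I = 1.389×10^6 mm⁴ = 1.389×10^-6 m⁴
Effective length L_e = K·L = 0.7 × 6.87 = 4.809 m
P_cr = π²EI / L_e² = π² × 141×10⁹ × 1.389×10^-6 / 4.809² = 8.360×10^4 N
Factor of safety n = P_cr / P = 83.605 / 67.9 = 1.23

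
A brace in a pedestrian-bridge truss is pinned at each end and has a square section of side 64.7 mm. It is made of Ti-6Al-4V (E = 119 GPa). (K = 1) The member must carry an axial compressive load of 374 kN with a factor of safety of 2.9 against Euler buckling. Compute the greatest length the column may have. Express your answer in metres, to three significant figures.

L_max ≈ 1.26 m

I = a⁴/12 = 64.7⁴/12 = 1.460×10^6 mm⁴
I = 1.460×10^-6 m⁴
Required critical load P_cr = n·P = 2.9 × 374 = 1085 kN = 1.085×10^6 N
From P_cr = π²EI/(K·L)²:  L = (1/K)·√(π²EI/P_cr) = (1/1)·√(π²×1.19×10^11×1.460×10^-6/1.085×10^6)
L = 1.26 m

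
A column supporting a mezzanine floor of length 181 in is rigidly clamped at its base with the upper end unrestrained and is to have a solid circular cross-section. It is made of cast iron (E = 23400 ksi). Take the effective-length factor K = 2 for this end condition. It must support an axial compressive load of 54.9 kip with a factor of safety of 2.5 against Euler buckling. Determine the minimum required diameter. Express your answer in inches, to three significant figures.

Required P_cr = n·P = 2.5 × 54.9 = 137.2 kip
L_e = K·L = 2 × 181 = 362.0 in
Required I = P_cr·L_e²/(π²E) = 1.373×10^5 × 362.0² / (π² × 2.34×10^7) = 77.88 in⁴
Solid circle: I = πd⁴/64  ⇒  d = (64I/π)^(1/4) = (64×77.88/π)^(1/4) = 6.31 in

d ≈ 6.31 in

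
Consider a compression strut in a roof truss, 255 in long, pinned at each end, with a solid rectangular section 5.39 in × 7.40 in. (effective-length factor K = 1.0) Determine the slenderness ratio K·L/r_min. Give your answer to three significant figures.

For a rectangle r_min = b/√12 = 5.39/√12 = 1.556 in
L_e = K·L = 1 × 255 = 255.0 in
λ = L_e / r_min = 255.00 / 1.556 = 164

λ ≈ 164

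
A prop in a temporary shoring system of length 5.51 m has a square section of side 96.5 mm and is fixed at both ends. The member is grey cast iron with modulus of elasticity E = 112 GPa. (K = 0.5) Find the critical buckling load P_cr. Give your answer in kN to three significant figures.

I = a⁴/12 = 96.5⁴/12 = 7.227×10^6 mm⁴
I = 7.227×10^6 mm⁴ = 7.227×10^-6 m⁴
Effective length L_e = K·L = 0.5 × 5.51 = 2.755 m
P_cr = π²EI / L_e² = π² × 112×10⁹ × 7.227×10^-6 / 2.755² = 1.052×10^6 N

P_cr ≈ 1050 kN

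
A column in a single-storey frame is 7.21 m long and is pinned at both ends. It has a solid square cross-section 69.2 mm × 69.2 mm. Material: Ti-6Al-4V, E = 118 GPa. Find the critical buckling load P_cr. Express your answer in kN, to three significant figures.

I = a⁴/12 = 69.2⁴/12 = 1.911×10^6 mm⁴
I = 1.911×10^6 mm⁴ = 1.911×10^-6 m⁴
Effective length L_e = K·L = 1 × 7.21 = 7.210 m
P_cr = π²EI / L_e² = π² × 118×10⁹ × 1.911×10^-6 / 7.210² = 4.281×10^4 N

P_cr ≈ 42.8 kN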